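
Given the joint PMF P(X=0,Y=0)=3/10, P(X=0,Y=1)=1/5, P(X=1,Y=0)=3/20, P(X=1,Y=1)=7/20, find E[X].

First find marginal of X:
P(X=0) = 1/2
P(X=1) = 1/2
E[X] = 0 × 1/2 + 1 × 1/2 = 1/2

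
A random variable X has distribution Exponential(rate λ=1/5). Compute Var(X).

For X ~ Exponential(rate λ=1/5):
Var(X) = 25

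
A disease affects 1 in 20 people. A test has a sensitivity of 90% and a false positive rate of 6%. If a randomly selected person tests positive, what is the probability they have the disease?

Let D = the rare event, + = positive/flagged.
P(D) = 1/20
P(+|D) = 90/100 = 9/10
P(+|D') = 6/100 = 3/50
P(+) = P(+|D)P(D) + P(+|D')P(D')
     = \frac{9}{10} × \frac{1}{20} + \frac{3}{50} × \frac{19}{20}
     = \frac{51}{500}
P(D|+) = P(+|D)P(D)/P(+) = \frac{15}{34}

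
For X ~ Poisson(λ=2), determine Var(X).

For X ~ Poisson(λ=2):
Var(X) = 2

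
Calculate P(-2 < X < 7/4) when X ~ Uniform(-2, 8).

P(-2 < X < 7/4) = ∫_{-2}^{7/4} f(x) dx
where f(x) = \frac{1}{10}
= \frac{3}{8}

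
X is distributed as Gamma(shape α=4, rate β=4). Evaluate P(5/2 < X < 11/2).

P(5/2 < X < 11/2) = ∫_{5/2}^{11/2} f(x) dx
where f(x) = \frac{128 x^{3} e^{- 4 x}}{3}
= \frac{-6119 + 683 e^{12}}{3 e^{22}}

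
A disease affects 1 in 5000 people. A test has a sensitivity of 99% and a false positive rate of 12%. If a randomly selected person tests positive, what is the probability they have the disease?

Let D = the rare event, + = positive/flagged.
P(D) = 1/5000
P(+|D) = 99/100
P(+|D') = 12/100 = 3/25
P(+) = P(+|D)P(D) + P(+|D')P(D')
     = \frac{99}{100} × \frac{1}{5000} + \frac{3}{25} × \frac{4999}{5000}
     = \frac{60087}{500000}
P(D|+) = P(+|D)P(D)/P(+) = \frac{33}{20029}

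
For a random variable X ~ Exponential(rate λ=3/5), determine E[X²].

Using the identity E[X²] = Var(X) + (E[X])²:
E[X] = \frac{5}{3}
Var(X) = \frac{25}{9}
E[X²] = \frac{25}{9} + (\frac{5}{3})²
= \frac{50}{9}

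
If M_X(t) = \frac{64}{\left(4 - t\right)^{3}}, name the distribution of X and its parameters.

The MGF M(t) = \frac{64}{\left(4 - t\right)^{3}} is the standard form for the Gamma distribution.
Comparing with the known MGF formula identifies: Gamma(shape α=3, rate β=4)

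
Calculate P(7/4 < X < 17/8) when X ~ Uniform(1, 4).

P(7/4 < X < 17/8) = ∫_{7/4}^{17/8} f(x) dx
where f(x) = \frac{1}{3}
= \frac{1}{8}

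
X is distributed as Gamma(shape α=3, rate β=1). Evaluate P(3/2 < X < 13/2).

P(3/2 < X < 13/2) = ∫_{3/2}^{13/2} f(x) dx
where f(x) = \frac{x^{2} e^{- x}}{2}
= \frac{-229 + 29 e^{5}}{8 e^{\frac{13}{2}}}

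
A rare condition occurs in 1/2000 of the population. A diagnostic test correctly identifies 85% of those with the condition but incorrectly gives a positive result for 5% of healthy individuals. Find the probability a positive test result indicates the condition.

Let D = the rare event, + = positive/flagged.
P(D) = 1/2000
P(+|D) = 85/100 = 17/20
P(+|D') = 5/100 = 1/20
P(+) = P(+|D)P(D) + P(+|D')P(D')
     = \frac{17}{20} × \frac{1}{2000} + \frac{1}{20} × \frac{1999}{2000}
     = \frac{63}{1250}
P(D|+) = P(+|D)P(D)/P(+) = \frac{17}{2016}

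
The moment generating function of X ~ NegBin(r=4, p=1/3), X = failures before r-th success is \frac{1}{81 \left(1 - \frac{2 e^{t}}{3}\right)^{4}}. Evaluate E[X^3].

To find E[X^3], compute M^(3)(0):
M^(1)(t) = \frac{8 e^{t}}{243 \left(1 - \frac{2 e^{t}}{3}\right)^{5}}
M^(2)(t) = \frac{8 e^{t}}{243 \left(1 - \frac{2 e^{t}}{3}\right)^{5}} + \frac{80 e^{2 t}}{729 \left(1 - \frac{2 e^{t}}{3}\right)^{6}}
M^(3)(t) = \frac{8 e^{t}}{243 \left(1 - \frac{2 e^{t}}{3}\right)^{5}} + \frac{80 e^{2 t}}{243 \left(1 - \frac{2 e^{t}}{3}\right)^{6}} + \frac{320 e^{3 t}}{729 \left(1 - \frac{2 e^{t}}{3}\right)^{7}}
M^(3)(0) = 1208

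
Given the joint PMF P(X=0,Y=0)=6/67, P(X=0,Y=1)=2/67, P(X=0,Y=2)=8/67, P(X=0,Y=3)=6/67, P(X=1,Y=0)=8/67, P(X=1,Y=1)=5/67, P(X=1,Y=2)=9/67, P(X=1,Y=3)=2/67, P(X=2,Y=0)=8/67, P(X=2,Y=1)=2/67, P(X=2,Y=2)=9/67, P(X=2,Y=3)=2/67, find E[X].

First find marginal of X:
P(X=0) = 22/67
P(X=1) = 24/67
P(X=2) = 21/67
E[X] = 0 × 22/67 + 1 × 24/67 + 2 × 21/67 = 66/67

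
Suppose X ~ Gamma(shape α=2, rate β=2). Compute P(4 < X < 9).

P(4 < X < 9) = ∫_{4}^{9} f(x) dx
where f(x) = 4 x e^{- 2 x}
= \frac{-19 + 9 e^{10}}{e^{18}}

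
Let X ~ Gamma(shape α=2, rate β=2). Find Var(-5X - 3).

For X ~ Gamma(shape α=2, rate β=2):
Var(X) = \frac{1}{2}
Var(-5X - 3) = (-5)² × Var(X) = 25 × \frac{1}{2} = \frac{25}{2}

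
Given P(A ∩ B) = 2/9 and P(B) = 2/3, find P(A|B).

P(A|B) = P(A ∩ B) / P(B)
= (2/9) / (2/3)
= 1/3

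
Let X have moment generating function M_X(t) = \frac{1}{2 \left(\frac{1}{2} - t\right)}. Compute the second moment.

To find E[X^2], compute M^(2)(0):
M^(1)(t) = \frac{1}{2 \left(\frac{1}{2} - t\right)^{2}}
M^(2)(t) = \frac{1}{\left(\frac{1}{2} - t\right)^{3}}
M^(2)(0) = 8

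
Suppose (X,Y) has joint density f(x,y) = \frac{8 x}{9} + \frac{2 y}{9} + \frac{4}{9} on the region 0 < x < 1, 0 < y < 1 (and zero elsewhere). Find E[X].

E[X] = ∫_0^1 ∫_0^1 x × f(x,y) dy dx
= ∫_0^1 ∫_0^1 x × (\frac{8 x}{9} + \frac{2 y}{9} + \frac{4}{9}) dy dx
= \frac{31}{54}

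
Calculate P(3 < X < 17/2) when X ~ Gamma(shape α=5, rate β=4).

P(3 < X < 17/2) = ∫_{3}^{17/2} f(x) dx
where f(x) = \frac{128 x^{4} e^{- 4 x}}{3}
= \frac{-188533 + 3711 e^{22}}{3 e^{34}}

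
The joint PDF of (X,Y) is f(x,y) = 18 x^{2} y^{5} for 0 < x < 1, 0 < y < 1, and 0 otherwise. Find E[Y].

E[Y] = ∫_0^1 ∫_0^1 y × f(x,y) dx dy
= \frac{6}{7}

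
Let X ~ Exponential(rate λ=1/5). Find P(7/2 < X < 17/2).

P(7/2 < X < 17/2) = ∫_{7/2}^{17/2} f(x) dx
where f(x) = \frac{e^{- \frac{x}{5}}}{5}
= - \frac{1 - e}{e^{\frac{17}{10}}}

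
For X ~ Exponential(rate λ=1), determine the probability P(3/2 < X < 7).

P(3/2 < X < 7) = ∫_{3/2}^{7} f(x) dx
where f(x) = e^{- x}
= - \frac{1}{e^{7}} + e^{- \frac{3}{2}}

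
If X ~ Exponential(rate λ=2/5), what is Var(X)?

For X ~ Exponential(rate λ=2/5):
Var(X) = \frac{25}{4}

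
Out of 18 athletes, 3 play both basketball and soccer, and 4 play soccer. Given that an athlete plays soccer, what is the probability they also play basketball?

P(A ∩ B) = 3/18 = 1/6
P(B) = 4/18 = 2/9
P(A|B) = P(A ∩ B) / P(B) = (1/6) / (2/9) = 3/4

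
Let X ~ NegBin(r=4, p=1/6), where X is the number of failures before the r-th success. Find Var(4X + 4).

For X ~ NegBin(r=4, p=1/6), where X is the number of failures before the r-th success:
Var(X) = 120
Var(4X + 4) = (4)² × Var(X) = 16 × 120 = 1920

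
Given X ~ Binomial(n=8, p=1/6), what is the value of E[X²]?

Using the identity E[X²] = Var(X) + (E[X])²:
E[X] = \frac{4}{3}
Var(X) = \frac{10}{9}
E[X²] = \frac{10}{9} + (\frac{4}{3})²
= \frac{26}{9}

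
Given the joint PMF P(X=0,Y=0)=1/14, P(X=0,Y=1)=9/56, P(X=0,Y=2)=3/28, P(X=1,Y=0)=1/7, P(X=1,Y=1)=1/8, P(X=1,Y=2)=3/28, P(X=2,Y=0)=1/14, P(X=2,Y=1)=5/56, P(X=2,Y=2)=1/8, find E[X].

First find marginal of X:
P(X=0) = 19/56
P(X=1) = 3/8
P(X=2) = 2/7
E[X] = 0 × 19/56 + 1 × 3/8 + 2 × 2/7 = 53/56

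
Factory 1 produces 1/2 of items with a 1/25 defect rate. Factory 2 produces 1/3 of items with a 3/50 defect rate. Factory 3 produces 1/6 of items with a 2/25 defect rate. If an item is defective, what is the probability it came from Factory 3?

Using Bayes' theorem:
P(F1) = 1/2, P(D|F1) = 1/25
P(F2) = 1/3, P(D|F2) = 3/50
P(F3) = 1/6, P(D|F3) = 2/25
P(D) = P(D|F1)P(F1) + P(D|F2)P(F2) + P(D|F3)P(F3)
     = \frac{4}{75}
P(F3|D) = P(D|F3)P(F3) / P(D)
= \frac{1}{4}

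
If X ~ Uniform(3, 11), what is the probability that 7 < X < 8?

P(7 < X < 8) = ∫_{7}^{8} f(x) dx
where f(x) = \frac{1}{8}
= \frac{1}{8}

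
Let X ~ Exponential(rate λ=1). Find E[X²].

Using the identity E[X²] = Var(X) + (E[X])²:
E[X] = 1
Var(X) = 1
E[X²] = 1 + (1)²
= 2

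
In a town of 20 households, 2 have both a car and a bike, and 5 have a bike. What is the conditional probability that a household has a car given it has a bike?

P(A ∩ B) = 2/20 = 1/10
P(B) = 5/20 = 1/4
P(A|B) = P(A ∩ B) / P(B) = (1/10) / (1/4) = 2/5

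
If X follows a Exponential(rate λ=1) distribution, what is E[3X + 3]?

For X ~ Exponential(rate λ=1):
E[X] = 1
E[3X + 3] = 3 × E[X] + 3 = 6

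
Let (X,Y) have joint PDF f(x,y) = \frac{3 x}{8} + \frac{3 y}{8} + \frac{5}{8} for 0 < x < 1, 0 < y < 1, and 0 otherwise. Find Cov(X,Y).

E[XY] = ∫∫ xy × f(x,y) dx dy = \frac{9}{32}
E[X] = \frac{17}{32}
E[Y] = \frac{17}{32}
Cov(X,Y) = E[XY] - E[X]E[Y] = - \frac{1}{1024}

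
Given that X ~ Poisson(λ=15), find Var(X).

For X ~ Poisson(λ=15):
Var(X) = 15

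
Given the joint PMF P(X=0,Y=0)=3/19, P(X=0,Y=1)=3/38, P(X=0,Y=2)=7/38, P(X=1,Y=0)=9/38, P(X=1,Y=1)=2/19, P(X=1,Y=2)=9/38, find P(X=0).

P(X=0) = P(X=0,Y=0) + P(X=0,Y=1) + P(X=0,Y=2)
= 3/19 + 3/38 + 7/38
= 8/19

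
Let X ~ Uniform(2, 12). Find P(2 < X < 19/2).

P(2 < X < 19/2) = ∫_{2}^{19/2} f(x) dx
where f(x) = \frac{1}{10}
= \frac{3}{4}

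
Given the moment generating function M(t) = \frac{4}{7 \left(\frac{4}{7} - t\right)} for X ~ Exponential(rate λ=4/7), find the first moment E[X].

To find E[X], compute M^(1)(0):
M^(1)(t) = \frac{4}{7 \left(\frac{4}{7} - t\right)^{2}}
M^(1)(0) = \frac{7}{4}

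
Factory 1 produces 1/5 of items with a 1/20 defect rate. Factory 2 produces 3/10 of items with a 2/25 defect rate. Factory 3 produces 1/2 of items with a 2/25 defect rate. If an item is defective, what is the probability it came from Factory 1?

Using Bayes' theorem:
P(F1) = 1/5, P(D|F1) = 1/20
P(F2) = 3/10, P(D|F2) = 2/25
P(F3) = 1/2, P(D|F3) = 2/25
P(D) = P(D|F1)P(F1) + P(D|F2)P(F2) + P(D|F3)P(F3)
     = \frac{37}{500}
P(F1|D) = P(D|F1)P(F1) / P(D)
= \frac{5}{37}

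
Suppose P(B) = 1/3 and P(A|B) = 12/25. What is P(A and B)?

By definition, P(A|B) = P(A ∩ B) / P(B)
So P(A ∩ B) = P(A|B) × P(B)
= 12/25 × 1/3
= 4/25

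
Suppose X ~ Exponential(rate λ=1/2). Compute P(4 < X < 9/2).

P(4 < X < 9/2) = ∫_{4}^{9/2} f(x) dx
where f(x) = \frac{e^{- \frac{x}{2}}}{2}
= - \frac{1}{e^{\frac{9}{4}}} + e^{-2}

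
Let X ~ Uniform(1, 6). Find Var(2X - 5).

For X ~ Uniform(1, 6):
Var(X) = \frac{25}{12}
Var(2X - 5) = (2)² × Var(X) = 4 × \frac{25}{12} = \frac{25}{3}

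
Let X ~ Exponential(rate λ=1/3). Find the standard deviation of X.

For X ~ Exponential(rate λ=1/3):
Var(X) = 9
SD(X) = √(Var(X)) = √(9) = 3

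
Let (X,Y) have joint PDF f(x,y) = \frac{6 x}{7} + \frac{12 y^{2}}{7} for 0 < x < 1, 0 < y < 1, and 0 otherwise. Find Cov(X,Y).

E[XY] = ∫∫ xy × f(x,y) dx dy = \frac{5}{14}
E[X] = \frac{4}{7}
E[Y] = \frac{9}{14}
Cov(X,Y) = E[XY] - E[X]E[Y] = - \frac{1}{98}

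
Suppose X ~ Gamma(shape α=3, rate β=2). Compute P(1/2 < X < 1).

P(1/2 < X < 1) = ∫_{1/2}^{1} f(x) dx
where f(x) = 4 x^{2} e^{- 2 x}
= \frac{5 \left(-2 + e\right)}{2 e^{2}}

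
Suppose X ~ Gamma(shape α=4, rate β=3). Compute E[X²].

Using the identity E[X²] = Var(X) + (E[X])²:
E[X] = \frac{4}{3}
Var(X) = \frac{4}{9}
E[X²] = \frac{4}{9} + (\frac{4}{3})²
= \frac{20}{9}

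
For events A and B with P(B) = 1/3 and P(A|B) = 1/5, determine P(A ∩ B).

By definition, P(A|B) = P(A ∩ B) / P(B)
So P(A ∩ B) = P(A|B) × P(B)
= 1/5 × 1/3
= 1/15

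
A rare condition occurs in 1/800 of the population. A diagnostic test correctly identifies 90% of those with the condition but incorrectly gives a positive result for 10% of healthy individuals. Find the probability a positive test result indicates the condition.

Let D = the rare event, + = positive/flagged.
P(D) = 1/800
P(+|D) = 90/100 = 9/10
P(+|D') = 10/100 = 1/10
P(+) = P(+|D)P(D) + P(+|D')P(D')
     = \frac{9}{10} × \frac{1}{800} + \frac{1}{10} × \frac{799}{800}
     = \frac{101}{1000}
P(D|+) = P(+|D)P(D)/P(+) = \frac{9}{808}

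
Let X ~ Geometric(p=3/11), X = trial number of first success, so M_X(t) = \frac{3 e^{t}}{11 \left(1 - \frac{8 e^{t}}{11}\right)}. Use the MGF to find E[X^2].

To find E[X^2], compute M^(2)(0):
M^(1)(t) = \frac{3 e^{t}}{11 \left(1 - \frac{8 e^{t}}{11}\right)} + \frac{24 e^{2 t}}{121 \left(1 - \frac{8 e^{t}}{11}\right)^{2}}
M^(2)(t) = \frac{3 e^{t}}{11 \left(1 - \frac{8 e^{t}}{11}\right)} + \frac{72 e^{2 t}}{121 \left(1 - \frac{8 e^{t}}{11}\right)^{2}} + \frac{384 e^{3 t}}{1331 \left(1 - \frac{8 e^{t}}{11}\right)^{3}}
M^(2)(0) = \frac{209}{9}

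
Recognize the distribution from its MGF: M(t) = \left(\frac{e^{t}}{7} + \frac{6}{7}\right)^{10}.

The MGF M(t) = \left(\frac{e^{t}}{7} + \frac{6}{7}\right)^{10} is the standard form for the Binomial distribution.
Comparing with the known MGF formula identifies: Binomial(n=10, p=1/7)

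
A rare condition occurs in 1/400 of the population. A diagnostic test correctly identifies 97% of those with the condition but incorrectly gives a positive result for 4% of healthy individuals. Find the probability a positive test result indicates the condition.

Let D = the rare event, + = positive/flagged.
P(D) = 1/400
P(+|D) = 97/100
P(+|D') = 4/100 = 1/25
P(+) = P(+|D)P(D) + P(+|D')P(D')
     = \frac{97}{100} × \frac{1}{400} + \frac{1}{25} × \frac{399}{400}
     = \frac{1693}{40000}
P(D|+) = P(+|D)P(D)/P(+) = \frac{97}{1693}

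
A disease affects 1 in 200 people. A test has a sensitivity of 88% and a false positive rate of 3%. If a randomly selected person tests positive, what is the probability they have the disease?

Let D = the rare event, + = positive/flagged.
P(D) = 1/200
P(+|D) = 88/100 = 22/25
P(+|D') = 3/100
P(+) = P(+|D)P(D) + P(+|D')P(D')
     = \frac{22}{25} × \frac{1}{200} + \frac{3}{100} × \frac{199}{200}
     = \frac{137}{4000}
P(D|+) = P(+|D)P(D)/P(+) = \frac{88}{685}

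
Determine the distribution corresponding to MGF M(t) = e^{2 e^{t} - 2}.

The MGF M(t) = e^{2 e^{t} - 2} is the standard form for the Poisson distribution.
Comparing with the known MGF formula identifies: Poisson(λ=2)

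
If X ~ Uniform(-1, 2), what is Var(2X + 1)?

For X ~ Uniform(-1, 2):
Var(X) = \frac{3}{4}
Var(2X + 1) = (2)² × Var(X) = 4 × \frac{3}{4} = 3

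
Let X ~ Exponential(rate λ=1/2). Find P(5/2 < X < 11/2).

P(5/2 < X < 11/2) = ∫_{5/2}^{11/2} f(x) dx
where f(x) = \frac{e^{- \frac{x}{2}}}{2}
= - \frac{1 - e^{\frac{3}{2}}}{e^{\frac{11}{4}}}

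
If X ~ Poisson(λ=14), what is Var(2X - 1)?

For X ~ Poisson(λ=14):
Var(X) = 14
Var(2X - 1) = (2)² × Var(X) = 4 × 14 = 56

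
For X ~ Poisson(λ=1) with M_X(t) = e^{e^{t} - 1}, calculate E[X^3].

To find E[X^3], compute M^(3)(0):
M^(1)(t) = e^{t} e^{e^{t} - 1}
M^(2)(t) = e^{2 t} e^{e^{t} - 1} + e^{t} e^{e^{t} - 1}
M^(3)(t) = e^{3 t} e^{e^{t} - 1} + 3 e^{2 t} e^{e^{t} - 1} + e^{t} e^{e^{t} - 1}
M^(3)(0) = 5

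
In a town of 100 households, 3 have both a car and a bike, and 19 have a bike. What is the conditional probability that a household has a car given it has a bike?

P(A ∩ B) = 3/100
P(B) = 19/100
P(A|B) = P(A ∩ B) / P(B) = (3/100) / (19/100) = 3/19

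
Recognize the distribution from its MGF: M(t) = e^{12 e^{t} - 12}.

The MGF M(t) = e^{12 e^{t} - 12} is the standard form for the Poisson distribution.
Comparing with the known MGF formula identifies: Poisson(λ=12)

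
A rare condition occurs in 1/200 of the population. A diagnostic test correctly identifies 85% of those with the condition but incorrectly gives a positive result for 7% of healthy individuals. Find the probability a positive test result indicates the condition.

Let D = the rare event, + = positive/flagged.
P(D) = 1/200
P(+|D) = 85/100 = 17/20
P(+|D') = 7/100
P(+) = P(+|D)P(D) + P(+|D')P(D')
     = \frac{17}{20} × \frac{1}{200} + \frac{7}{100} × \frac{199}{200}
     = \frac{739}{10000}
P(D|+) = P(+|D)P(D)/P(+) = \frac{85}{1478}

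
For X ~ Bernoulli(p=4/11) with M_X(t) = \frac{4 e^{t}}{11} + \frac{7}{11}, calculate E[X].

To find E[X], compute M^(1)(0):
M^(1)(t) = \frac{4 e^{t}}{11}
M^(1)(0) = \frac{4}{11}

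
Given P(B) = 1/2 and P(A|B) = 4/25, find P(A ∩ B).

By definition, P(A|B) = P(A ∩ B) / P(B)
So P(A ∩ B) = P(A|B) × P(B)
= 4/25 × 1/2
= 2/25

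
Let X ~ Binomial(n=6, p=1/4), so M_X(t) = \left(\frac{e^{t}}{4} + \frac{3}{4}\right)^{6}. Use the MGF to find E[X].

To find E[X], compute M^(1)(0):
M^(1)(t) = \frac{3 \left(\frac{e^{t}}{4} + \frac{3}{4}\right)^{5} e^{t}}{2}
M^(1)(0) = \frac{3}{2}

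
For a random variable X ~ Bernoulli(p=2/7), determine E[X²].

Using the identity E[X²] = Var(X) + (E[X])²:
E[X] = \frac{2}{7}
Var(X) = \frac{10}{49}
E[X²] = \frac{10}{49} + (\frac{2}{7})²
= \frac{2}{7}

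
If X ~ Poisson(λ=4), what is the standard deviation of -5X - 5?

For X ~ Poisson(λ=4):
Var(X) = 4
SD(X) = √(Var(X)) = √(4) = 2
SD(-5X - 5) = |-5| × SD(X) = 5 × 2 = 10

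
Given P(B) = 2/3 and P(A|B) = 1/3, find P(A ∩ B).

By definition, P(A|B) = P(A ∩ B) / P(B)
So P(A ∩ B) = P(A|B) × P(B)
= 1/3 × 2/3
= 2/9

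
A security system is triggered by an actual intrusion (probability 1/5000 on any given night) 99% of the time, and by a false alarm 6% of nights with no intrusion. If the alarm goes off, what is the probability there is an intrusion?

Let D = the rare event, + = positive/flagged.
P(D) = 1/5000
P(+|D) = 99/100
P(+|D') = 6/100 = 3/50
P(+) = P(+|D)P(D) + P(+|D')P(D')
     = \frac{99}{100} × \frac{1}{5000} + \frac{3}{50} × \frac{4999}{5000}
     = \frac{30093}{500000}
P(D|+) = P(+|D)P(D)/P(+) = \frac{33}{10031}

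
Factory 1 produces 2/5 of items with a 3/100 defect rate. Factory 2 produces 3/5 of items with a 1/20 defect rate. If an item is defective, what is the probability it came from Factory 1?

Using Bayes' theorem:
P(F1) = 2/5, P(D|F1) = 3/100
P(F2) = 3/5, P(D|F2) = 1/20
P(D) = P(D|F1)P(F1) + P(D|F2)P(F2)
     = \frac{21}{500}
P(F1|D) = P(D|F1)P(F1) / P(D)
= \frac{2}{7}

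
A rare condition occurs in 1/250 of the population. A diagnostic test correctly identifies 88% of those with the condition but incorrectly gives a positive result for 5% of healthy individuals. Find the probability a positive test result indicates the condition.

Let D = the rare event, + = positive/flagged.
P(D) = 1/250
P(+|D) = 88/100 = 22/25
P(+|D') = 5/100 = 1/20
P(+) = P(+|D)P(D) + P(+|D')P(D')
     = \frac{22}{25} × \frac{1}{250} + \frac{1}{20} × \frac{249}{250}
     = \frac{1333}{25000}
P(D|+) = P(+|D)P(D)/P(+) = \frac{88}{1333}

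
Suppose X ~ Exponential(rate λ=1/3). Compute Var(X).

For X ~ Exponential(rate λ=1/3):
Var(X) = 9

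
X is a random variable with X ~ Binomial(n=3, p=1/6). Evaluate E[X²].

Using the identity E[X²] = Var(X) + (E[X])²:
E[X] = \frac{1}{2}
Var(X) = \frac{5}{12}
E[X²] = \frac{5}{12} + (\frac{1}{2})²
= \frac{2}{3}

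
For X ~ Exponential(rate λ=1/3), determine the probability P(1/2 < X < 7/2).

P(1/2 < X < 7/2) = ∫_{1/2}^{7/2} f(x) dx
where f(x) = \frac{e^{- \frac{x}{3}}}{3}
= - \frac{1 - e}{e^{\frac{7}{6}}}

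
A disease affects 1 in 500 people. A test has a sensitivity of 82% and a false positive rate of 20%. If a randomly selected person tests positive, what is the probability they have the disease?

Let D = the rare event, + = positive/flagged.
P(D) = 1/500
P(+|D) = 82/100 = 41/50
P(+|D') = 20/100 = 1/5
P(+) = P(+|D)P(D) + P(+|D')P(D')
     = \frac{41}{50} × \frac{1}{500} + \frac{1}{5} × \frac{499}{500}
     = \frac{5031}{25000}
P(D|+) = P(+|D)P(D)/P(+) = \frac{41}{5031}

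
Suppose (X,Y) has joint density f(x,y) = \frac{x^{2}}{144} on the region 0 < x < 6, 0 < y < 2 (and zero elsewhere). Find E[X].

f_X(x) = ∫_0^2 \frac{x^{2}}{144} dy = \frac{x^{2}}{72}
E[X] = ∫_0^6 x × (\frac{x^{2}}{72}) dx = \frac{9}{2}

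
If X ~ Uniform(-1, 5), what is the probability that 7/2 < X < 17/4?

P(7/2 < X < 17/4) = ∫_{7/2}^{17/4} f(x) dx
where f(x) = \frac{1}{6}
= \frac{1}{8}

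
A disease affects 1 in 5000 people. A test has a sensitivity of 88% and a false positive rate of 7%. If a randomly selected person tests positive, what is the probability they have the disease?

Let D = the rare event, + = positive/flagged.
P(D) = 1/5000
P(+|D) = 88/100 = 22/25
P(+|D') = 7/100
P(+) = P(+|D)P(D) + P(+|D')P(D')
     = \frac{22}{25} × \frac{1}{5000} + \frac{7}{100} × \frac{4999}{5000}
     = \frac{35081}{500000}
P(D|+) = P(+|D)P(D)/P(+) = \frac{88}{35081}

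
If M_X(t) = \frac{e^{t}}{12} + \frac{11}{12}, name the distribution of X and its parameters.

The MGF M(t) = \frac{e^{t}}{12} + \frac{11}{12} is the standard form for the Bernoulli distribution.
Comparing with the known MGF formula identifies: Bernoulli(p=1/12)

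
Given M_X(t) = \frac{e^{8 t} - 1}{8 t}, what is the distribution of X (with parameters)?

The MGF M(t) = \frac{e^{8 t} - 1}{8 t} is the standard form for the Uniform distribution.
Comparing with the known MGF formula identifies: Uniform(0, 8)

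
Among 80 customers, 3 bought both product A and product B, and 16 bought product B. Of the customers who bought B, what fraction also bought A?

P(A ∩ B) = 3/80
P(B) = 16/80 = 1/5
P(A|B) = P(A ∩ B) / P(B) = (3/80) / (1/5) = 3/16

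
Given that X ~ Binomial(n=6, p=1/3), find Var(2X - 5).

For X ~ Binomial(n=6, p=1/3):
Var(X) = \frac{4}{3}
Var(2X - 5) = (2)² × Var(X) = 4 × \frac{4}{3} = \frac{16}{3}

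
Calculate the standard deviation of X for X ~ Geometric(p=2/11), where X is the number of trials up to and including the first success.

For X ~ Geometric(p=2/11), where X is the number of trials up to and including the first success:
Var(X) = \frac{99}{4}
SD(X) = √(Var(X)) = √(\frac{99}{4}) = \frac{3 \sqrt{11}}{2}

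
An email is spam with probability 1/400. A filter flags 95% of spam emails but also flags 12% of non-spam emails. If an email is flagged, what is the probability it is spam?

Let D = the rare event, + = positive/flagged.
P(D) = 1/400
P(+|D) = 95/100 = 19/20
P(+|D') = 12/100 = 3/25
P(+) = P(+|D)P(D) + P(+|D')P(D')
     = \frac{19}{20} × \frac{1}{400} + \frac{3}{25} × \frac{399}{400}
     = \frac{4883}{40000}
P(D|+) = P(+|D)P(D)/P(+) = \frac{5}{257}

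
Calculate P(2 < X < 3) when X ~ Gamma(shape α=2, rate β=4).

P(2 < X < 3) = ∫_{2}^{3} f(x) dx
where f(x) = 16 x e^{- 4 x}
= \frac{-13 + 9 e^{4}}{e^{12}}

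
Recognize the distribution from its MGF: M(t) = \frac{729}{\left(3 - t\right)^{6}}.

The MGF M(t) = \frac{729}{\left(3 - t\right)^{6}} is the standard form for the Gamma distribution.
Comparing with the known MGF formula identifies: Gamma(shape α=6, rate β=3)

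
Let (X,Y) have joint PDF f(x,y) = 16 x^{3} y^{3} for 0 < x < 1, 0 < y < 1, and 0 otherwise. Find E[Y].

E[Y] = ∫_0^1 ∫_0^1 y × f(x,y) dx dy
= \frac{4}{5}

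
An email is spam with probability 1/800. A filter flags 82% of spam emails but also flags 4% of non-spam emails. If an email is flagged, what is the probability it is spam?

Let D = the rare event, + = positive/flagged.
P(D) = 1/800
P(+|D) = 82/100 = 41/50
P(+|D') = 4/100 = 1/25
P(+) = P(+|D)P(D) + P(+|D')P(D')
     = \frac{41}{50} × \frac{1}{800} + \frac{1}{25} × \frac{799}{800}
     = \frac{1639}{40000}
P(D|+) = P(+|D)P(D)/P(+) = \frac{41}{1639}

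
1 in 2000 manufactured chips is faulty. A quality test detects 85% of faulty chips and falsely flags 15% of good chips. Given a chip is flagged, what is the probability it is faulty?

Let D = the rare event, + = positive/flagged.
P(D) = 1/2000
P(+|D) = 85/100 = 17/20
P(+|D') = 15/100 = 3/20
P(+) = P(+|D)P(D) + P(+|D')P(D')
     = \frac{17}{20} × \frac{1}{2000} + \frac{3}{20} × \frac{1999}{2000}
     = \frac{3007}{20000}
P(D|+) = P(+|D)P(D)/P(+) = \frac{17}{6014}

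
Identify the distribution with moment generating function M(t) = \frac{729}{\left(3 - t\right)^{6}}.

The MGF M(t) = \frac{729}{\left(3 - t\right)^{6}} is the standard form for the Gamma distribution.
Comparing with the known MGF formula identifies: Gamma(shape α=6, rate β=3)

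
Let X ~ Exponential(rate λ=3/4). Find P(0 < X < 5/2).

P(0 < X < 5/2) = ∫_{0}^{5/2} f(x) dx
where f(x) = \frac{3 e^{- \frac{3 x}{4}}}{4}
= 1 - e^{- \frac{15}{8}}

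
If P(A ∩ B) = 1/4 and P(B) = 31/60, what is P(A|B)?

P(A|B) = P(A ∩ B) / P(B)
= (1/4) / (31/60)
= 15/31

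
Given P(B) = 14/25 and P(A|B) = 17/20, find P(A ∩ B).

By definition, P(A|B) = P(A ∩ B) / P(B)
So P(A ∩ B) = P(A|B) × P(B)
= 17/20 × 14/25
= 119/250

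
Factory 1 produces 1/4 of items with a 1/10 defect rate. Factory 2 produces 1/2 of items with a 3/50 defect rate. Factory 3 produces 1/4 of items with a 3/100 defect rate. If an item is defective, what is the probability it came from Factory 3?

Using Bayes' theorem:
P(F1) = 1/4, P(D|F1) = 1/10
P(F2) = 1/2, P(D|F2) = 3/50
P(F3) = 1/4, P(D|F3) = 3/100
P(D) = P(D|F1)P(F1) + P(D|F2)P(F2) + P(D|F3)P(F3)
     = \frac{1}{16}
P(F3|D) = P(D|F3)P(F3) / P(D)
= \frac{3}{25}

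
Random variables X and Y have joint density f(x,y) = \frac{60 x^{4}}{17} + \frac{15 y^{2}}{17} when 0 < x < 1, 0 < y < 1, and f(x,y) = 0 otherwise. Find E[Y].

E[Y] = ∫_0^1 ∫_0^1 y × f(x,y) dx dy
= \frac{39}{68}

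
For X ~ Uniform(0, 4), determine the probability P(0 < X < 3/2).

P(0 < X < 3/2) = ∫_{0}^{3/2} f(x) dx
where f(x) = \frac{1}{4}
= \frac{3}{8}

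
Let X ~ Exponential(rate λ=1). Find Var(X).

For X ~ Exponential(rate λ=1):
Var(X) = 1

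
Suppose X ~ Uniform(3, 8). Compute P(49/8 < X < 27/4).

P(49/8 < X < 27/4) = ∫_{49/8}^{27/4} f(x) dx
where f(x) = \frac{1}{5}
= \frac{1}{8}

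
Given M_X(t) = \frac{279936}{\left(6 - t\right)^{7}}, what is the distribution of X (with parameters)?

The MGF M(t) = \frac{279936}{\left(6 - t\right)^{7}} is the standard form for the Gamma distribution.
Comparing with the known MGF formula identifies: Gamma(shape α=7, rate β=6)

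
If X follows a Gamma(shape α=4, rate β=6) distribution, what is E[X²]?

Using the identity E[X²] = Var(X) + (E[X])²:
E[X] = \frac{2}{3}
Var(X) = \frac{1}{9}
E[X²] = \frac{1}{9} + (\frac{2}{3})²
= \frac{5}{9}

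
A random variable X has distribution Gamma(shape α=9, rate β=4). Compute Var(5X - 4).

For X ~ Gamma(shape α=9, rate β=4):
Var(X) = \frac{9}{16}
Var(5X - 4) = (5)² × Var(X) = 25 × \frac{9}{16} = \frac{225}{16}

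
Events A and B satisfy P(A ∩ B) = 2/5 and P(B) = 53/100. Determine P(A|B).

P(A|B) = P(A ∩ B) / P(B)
= (2/5) / (53/100)
= 40/53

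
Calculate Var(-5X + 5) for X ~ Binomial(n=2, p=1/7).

For X ~ Binomial(n=2, p=1/7):
Var(X) = \frac{12}{49}
Var(-5X + 5) = (-5)² × Var(X) = 25 × \frac{12}{49} = \frac{300}{49}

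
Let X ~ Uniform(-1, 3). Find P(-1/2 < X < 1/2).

P(-1/2 < X < 1/2) = ∫_{-1/2}^{1/2} f(x) dx
where f(x) = \frac{1}{4}
= \frac{1}{4}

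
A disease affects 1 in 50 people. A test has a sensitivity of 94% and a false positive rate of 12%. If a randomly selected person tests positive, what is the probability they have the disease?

Let D = the rare event, + = positive/flagged.
P(D) = 1/50
P(+|D) = 94/100 = 47/50
P(+|D') = 12/100 = 3/25
P(+) = P(+|D)P(D) + P(+|D')P(D')
     = \frac{47}{50} × \frac{1}{50} + \frac{3}{25} × \frac{49}{50}
     = \frac{341}{2500}
P(D|+) = P(+|D)P(D)/P(+) = \frac{47}{341}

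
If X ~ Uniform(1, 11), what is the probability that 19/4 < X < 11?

P(19/4 < X < 11) = ∫_{19/4}^{11} f(x) dx
where f(x) = \frac{1}{10}
= \frac{5}{8}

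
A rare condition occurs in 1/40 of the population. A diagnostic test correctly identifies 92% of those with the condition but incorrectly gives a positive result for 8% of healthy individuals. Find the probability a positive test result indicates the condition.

Let D = the rare event, + = positive/flagged.
P(D) = 1/40
P(+|D) = 92/100 = 23/25
P(+|D') = 8/100 = 2/25
P(+) = P(+|D)P(D) + P(+|D')P(D')
     = \frac{23}{25} × \frac{1}{40} + \frac{2}{25} × \frac{39}{40}
     = \frac{101}{1000}
P(D|+) = P(+|D)P(D)/P(+) = \frac{23}{101}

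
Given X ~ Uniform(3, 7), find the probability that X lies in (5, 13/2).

P(5 < X < 13/2) = ∫_{5}^{13/2} f(x) dx
where f(x) = \frac{1}{4}
= \frac{3}{8}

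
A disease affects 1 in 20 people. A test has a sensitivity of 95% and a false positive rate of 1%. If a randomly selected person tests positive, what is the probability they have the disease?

Let D = the rare event, + = positive/flagged.
P(D) = 1/20
P(+|D) = 95/100 = 19/20
P(+|D') = 1/100
P(+) = P(+|D)P(D) + P(+|D')P(D')
     = \frac{19}{20} × \frac{1}{20} + \frac{1}{100} × \frac{19}{20}
     = \frac{57}{1000}
P(D|+) = P(+|D)P(D)/P(+) = \frac{5}{6}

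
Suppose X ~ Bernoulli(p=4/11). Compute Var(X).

For X ~ Bernoulli(p=4/11):
Var(X) = \frac{28}{121}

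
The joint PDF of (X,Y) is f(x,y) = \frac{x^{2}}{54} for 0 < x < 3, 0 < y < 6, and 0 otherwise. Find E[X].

f_X(x) = ∫_0^6 \frac{x^{2}}{54} dy = \frac{x^{2}}{9}
E[X] = ∫_0^3 x × (\frac{x^{2}}{9}) dx = \frac{9}{4}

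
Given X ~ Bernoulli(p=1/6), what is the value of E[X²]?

Using the identity E[X²] = Var(X) + (E[X])²:
E[X] = \frac{1}{6}
Var(X) = \frac{5}{36}
E[X²] = \frac{5}{36} + (\frac{1}{6})²
= \frac{1}{6}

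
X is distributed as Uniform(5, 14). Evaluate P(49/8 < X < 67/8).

P(49/8 < X < 67/8) = ∫_{49/8}^{67/8} f(x) dx
where f(x) = \frac{1}{9}
= \frac{1}{4}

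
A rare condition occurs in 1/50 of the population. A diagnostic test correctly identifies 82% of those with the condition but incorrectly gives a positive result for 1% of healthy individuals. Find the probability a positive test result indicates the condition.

Let D = the rare event, + = positive/flagged.
P(D) = 1/50
P(+|D) = 82/100 = 41/50
P(+|D') = 1/100
P(+) = P(+|D)P(D) + P(+|D')P(D')
     = \frac{41}{50} × \frac{1}{50} + \frac{1}{100} × \frac{49}{50}
     = \frac{131}{5000}
P(D|+) = P(+|D)P(D)/P(+) = \frac{82}{131}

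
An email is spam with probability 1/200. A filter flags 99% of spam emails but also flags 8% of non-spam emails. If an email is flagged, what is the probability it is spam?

Let D = the rare event, + = positive/flagged.
P(D) = 1/200
P(+|D) = 99/100
P(+|D') = 8/100 = 2/25
P(+) = P(+|D)P(D) + P(+|D')P(D')
     = \frac{99}{100} × \frac{1}{200} + \frac{2}{25} × \frac{199}{200}
     = \frac{1691}{20000}
P(D|+) = P(+|D)P(D)/P(+) = \frac{99}{1691}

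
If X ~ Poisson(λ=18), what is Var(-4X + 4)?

For X ~ Poisson(λ=18):
Var(X) = 18
Var(-4X + 4) = (-4)² × Var(X) = 16 × 18 = 288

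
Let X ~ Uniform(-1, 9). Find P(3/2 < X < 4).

P(3/2 < X < 4) = ∫_{3/2}^{4} f(x) dx
where f(x) = \frac{1}{10}
= \frac{1}{4}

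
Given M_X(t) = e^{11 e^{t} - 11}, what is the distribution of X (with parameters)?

The MGF M(t) = e^{11 e^{t} - 11} is the standard form for the Poisson distribution.
Comparing with the known MGF formula identifies: Poisson(λ=11)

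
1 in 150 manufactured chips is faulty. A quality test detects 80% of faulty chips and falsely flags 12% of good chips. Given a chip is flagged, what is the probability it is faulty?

Let D = the rare event, + = positive/flagged.
P(D) = 1/150
P(+|D) = 80/100 = 4/5
P(+|D') = 12/100 = 3/25
P(+) = P(+|D)P(D) + P(+|D')P(D')
     = \frac{4}{5} × \frac{1}{150} + \frac{3}{25} × \frac{149}{150}
     = \frac{467}{3750}
P(D|+) = P(+|D)P(D)/P(+) = \frac{20}{467}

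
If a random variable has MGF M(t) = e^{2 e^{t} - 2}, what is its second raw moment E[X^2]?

To find E[X^2], compute M^(2)(0):
M^(1)(t) = 2 e^{t} e^{2 e^{t} - 2}
M^(2)(t) = 4 e^{2 t} e^{2 e^{t} - 2} + 2 e^{t} e^{2 e^{t} - 2}
M^(2)(0) = 6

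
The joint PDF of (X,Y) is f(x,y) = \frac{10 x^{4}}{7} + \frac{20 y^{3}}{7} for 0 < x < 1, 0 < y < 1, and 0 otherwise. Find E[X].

E[X] = ∫_0^1 ∫_0^1 x × f(x,y) dy dx
= ∫_0^1 ∫_0^1 x × (\frac{10 x^{4}}{7} + \frac{20 y^{3}}{7}) dy dx
= \frac{25}{42}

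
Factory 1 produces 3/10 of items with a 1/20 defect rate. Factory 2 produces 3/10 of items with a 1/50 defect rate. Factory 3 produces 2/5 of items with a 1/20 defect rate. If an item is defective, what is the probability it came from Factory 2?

Using Bayes' theorem:
P(F1) = 3/10, P(D|F1) = 1/20
P(F2) = 3/10, P(D|F2) = 1/50
P(F3) = 2/5, P(D|F3) = 1/20
P(D) = P(D|F1)P(F1) + P(D|F2)P(F2) + P(D|F3)P(F3)
     = \frac{41}{1000}
P(F2|D) = P(D|F2)P(F2) / P(D)
= \frac{6}{41}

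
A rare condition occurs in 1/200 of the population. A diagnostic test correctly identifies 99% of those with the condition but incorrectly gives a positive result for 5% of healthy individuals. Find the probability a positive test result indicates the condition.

Let D = the rare event, + = positive/flagged.
P(D) = 1/200
P(+|D) = 99/100
P(+|D') = 5/100 = 1/20
P(+) = P(+|D)P(D) + P(+|D')P(D')
     = \frac{99}{100} × \frac{1}{200} + \frac{1}{20} × \frac{199}{200}
     = \frac{547}{10000}
P(D|+) = P(+|D)P(D)/P(+) = \frac{99}{1094}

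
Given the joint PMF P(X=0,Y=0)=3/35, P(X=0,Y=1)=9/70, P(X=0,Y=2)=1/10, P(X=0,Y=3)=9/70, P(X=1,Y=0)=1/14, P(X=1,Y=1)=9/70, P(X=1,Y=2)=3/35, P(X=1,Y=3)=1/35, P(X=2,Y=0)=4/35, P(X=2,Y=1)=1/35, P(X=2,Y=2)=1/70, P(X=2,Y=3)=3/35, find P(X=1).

P(X=1) = P(X=1,Y=0) + P(X=1,Y=1) + P(X=1,Y=2) + P(X=1,Y=3)
= 1/14 + 9/70 + 3/35 + 1/35
= 11/35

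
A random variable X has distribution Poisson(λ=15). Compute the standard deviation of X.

For X ~ Poisson(λ=15):
Var(X) = 15
SD(X) = √(Var(X)) = √(15) = \sqrt{15}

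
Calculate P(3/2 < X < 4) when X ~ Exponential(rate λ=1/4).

P(3/2 < X < 4) = ∫_{3/2}^{4} f(x) dx
where f(x) = \frac{e^{- \frac{x}{4}}}{4}
= - \frac{1}{e} + e^{- \frac{3}{8}}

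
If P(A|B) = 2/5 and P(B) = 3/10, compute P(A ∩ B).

By definition, P(A|B) = P(A ∩ B) / P(B)
So P(A ∩ B) = P(A|B) × P(B)
= 2/5 × 3/10
= 3/25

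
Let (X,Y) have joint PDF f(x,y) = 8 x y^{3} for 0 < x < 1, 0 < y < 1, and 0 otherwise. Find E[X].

E[X] = ∫_0^1 ∫_0^1 x × f(x,y) dy dx
= ∫_0^1 ∫_0^1 x × (8 x y^{3}) dy dx
= \frac{2}{3}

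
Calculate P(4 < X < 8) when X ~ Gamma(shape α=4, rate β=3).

P(4 < X < 8) = ∫_{4}^{8} f(x) dx
where f(x) = \frac{27 x^{3} e^{- 3 x}}{2}
= \frac{-2617 + 373 e^{12}}{e^{24}}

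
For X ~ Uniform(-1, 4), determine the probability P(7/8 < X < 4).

P(7/8 < X < 4) = ∫_{7/8}^{4} f(x) dx
where f(x) = \frac{1}{5}
= \frac{5}{8}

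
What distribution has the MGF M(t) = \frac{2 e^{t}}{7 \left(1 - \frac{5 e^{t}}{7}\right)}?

The MGF M(t) = \frac{2 e^{t}}{7 \left(1 - \frac{5 e^{t}}{7}\right)} is the standard form for the Geometric distribution.
Comparing with the known MGF formula identifies: Geometric(p=2/7), X = trial number of first success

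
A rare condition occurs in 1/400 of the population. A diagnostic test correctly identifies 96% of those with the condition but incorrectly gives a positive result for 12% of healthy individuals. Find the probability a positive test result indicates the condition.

Let D = the rare event, + = positive/flagged.
P(D) = 1/400
P(+|D) = 96/100 = 24/25
P(+|D') = 12/100 = 3/25
P(+) = P(+|D)P(D) + P(+|D')P(D')
     = \frac{24}{25} × \frac{1}{400} + \frac{3}{25} × \frac{399}{400}
     = \frac{1221}{10000}
P(D|+) = P(+|D)P(D)/P(+) = \frac{8}{407}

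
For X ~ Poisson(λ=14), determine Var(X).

For X ~ Poisson(λ=14):
Var(X) = 14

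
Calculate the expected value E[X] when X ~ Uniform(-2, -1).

For X ~ Uniform(-2, -1), the expected value is:
E[X] = - \frac{3}{2}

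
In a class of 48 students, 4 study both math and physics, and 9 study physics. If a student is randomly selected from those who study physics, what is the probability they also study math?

P(A ∩ B) = 4/48 = 1/12
P(B) = 9/48 = 3/16
P(A|B) = P(A ∩ B) / P(B) = (1/12) / (3/16) = 4/9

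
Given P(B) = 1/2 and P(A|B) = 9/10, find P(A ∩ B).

By definition, P(A|B) = P(A ∩ B) / P(B)
So P(A ∩ B) = P(A|B) × P(B)
= 9/10 × 1/2
= 9/20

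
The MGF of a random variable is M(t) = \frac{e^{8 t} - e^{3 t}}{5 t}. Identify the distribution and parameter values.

The MGF M(t) = \frac{e^{8 t} - e^{3 t}}{5 t} is the standard form for the Uniform distribution.
Comparing with the known MGF formula identifies: Uniform(3, 8)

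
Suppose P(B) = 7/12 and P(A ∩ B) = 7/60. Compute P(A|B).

P(A|B) = P(A ∩ B) / P(B)
= (7/60) / (7/12)
= 1/5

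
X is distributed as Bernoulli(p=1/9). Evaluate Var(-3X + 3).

For X ~ Bernoulli(p=1/9):
Var(X) = \frac{8}{81}
Var(-3X + 3) = (-3)² × Var(X) = 9 × \frac{8}{81} = \frac{8}{9}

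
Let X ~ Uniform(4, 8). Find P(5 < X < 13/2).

P(5 < X < 13/2) = ∫_{5}^{13/2} f(x) dx
where f(x) = \frac{1}{4}
= \frac{3}{8}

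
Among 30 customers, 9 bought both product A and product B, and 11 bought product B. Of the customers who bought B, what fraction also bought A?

P(A ∩ B) = 9/30 = 3/10
P(B) = 11/30
P(A|B) = P(A ∩ B) / P(B) = (3/10) / (11/30) = 9/11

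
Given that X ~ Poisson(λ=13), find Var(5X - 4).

For X ~ Poisson(λ=13):
Var(X) = 13
Var(5X - 4) = (5)² × Var(X) = 25 × 13 = 325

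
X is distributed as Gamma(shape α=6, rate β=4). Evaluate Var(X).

For X ~ Gamma(shape α=6, rate β=4):
Var(X) = \frac{3}{8}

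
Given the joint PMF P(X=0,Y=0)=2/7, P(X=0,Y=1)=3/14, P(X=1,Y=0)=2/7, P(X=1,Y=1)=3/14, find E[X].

First find marginal of X:
P(X=0) = 1/2
P(X=1) = 1/2
E[X] = 0 × 1/2 + 1 × 1/2 = 1/2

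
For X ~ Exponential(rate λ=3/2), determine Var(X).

For X ~ Exponential(rate λ=3/2):
Var(X) = \frac{4}{9}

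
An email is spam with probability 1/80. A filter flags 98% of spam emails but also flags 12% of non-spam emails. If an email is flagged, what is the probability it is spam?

Let D = the rare event, + = positive/flagged.
P(D) = 1/80
P(+|D) = 98/100 = 49/50
P(+|D') = 12/100 = 3/25
P(+) = P(+|D)P(D) + P(+|D')P(D')
     = \frac{49}{50} × \frac{1}{80} + \frac{3}{25} × \frac{79}{80}
     = \frac{523}{4000}
P(D|+) = P(+|D)P(D)/P(+) = \frac{49}{523}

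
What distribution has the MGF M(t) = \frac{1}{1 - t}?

The MGF M(t) = \frac{1}{1 - t} is the standard form for the Exponential distribution.
Comparing with the known MGF formula identifies: Exponential(rate λ=1)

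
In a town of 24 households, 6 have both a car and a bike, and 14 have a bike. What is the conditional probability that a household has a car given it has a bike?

P(A ∩ B) = 6/24 = 1/4
P(B) = 14/24 = 7/12
P(A|B) = P(A ∩ B) / P(B) = (1/4) / (7/12) = 3/7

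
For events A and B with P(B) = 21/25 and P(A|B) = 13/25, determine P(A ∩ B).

By definition, P(A|B) = P(A ∩ B) / P(B)
So P(A ∩ B) = P(A|B) × P(B)
= 13/25 × 21/25
= 273/625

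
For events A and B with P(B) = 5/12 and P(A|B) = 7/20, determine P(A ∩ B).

By definition, P(A|B) = P(A ∩ B) / P(B)
So P(A ∩ B) = P(A|B) × P(B)
= 7/20 × 5/12
= 7/48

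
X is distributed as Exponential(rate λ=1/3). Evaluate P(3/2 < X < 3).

P(3/2 < X < 3) = ∫_{3/2}^{3} f(x) dx
where f(x) = \frac{e^{- \frac{x}{3}}}{3}
= - \frac{1}{e} + e^{- \frac{1}{2}}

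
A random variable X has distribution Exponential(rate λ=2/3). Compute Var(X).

For X ~ Exponential(rate λ=2/3):
Var(X) = \frac{9}{4}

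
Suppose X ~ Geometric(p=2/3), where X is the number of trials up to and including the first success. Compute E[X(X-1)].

E[X(X-1)] = E[X² - X] = E[X²] - E[X]
E[X] = \frac{3}{2}
E[X²] = Var(X) + (E[X])² = \frac{3}{4} + (\frac{3}{2})² = 3
E[X(X-1)] = 3 - \frac{3}{2} = \frac{3}{2}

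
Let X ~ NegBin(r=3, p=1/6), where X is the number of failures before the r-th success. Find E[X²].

Using the identity E[X²] = Var(X) + (E[X])²:
E[X] = 15
Var(X) = 90
E[X²] = 90 + (15)²
= 315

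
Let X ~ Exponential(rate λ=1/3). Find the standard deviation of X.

For X ~ Exponential(rate λ=1/3):
Var(X) = 9
SD(X) = √(Var(X)) = √(9) = 3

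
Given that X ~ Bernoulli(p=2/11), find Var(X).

For X ~ Bernoulli(p=2/11):
Var(X) = \frac{18}{121}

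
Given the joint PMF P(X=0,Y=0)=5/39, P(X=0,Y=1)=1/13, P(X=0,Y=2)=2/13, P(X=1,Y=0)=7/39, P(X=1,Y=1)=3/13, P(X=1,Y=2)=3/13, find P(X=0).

P(X=0) = P(X=0,Y=0) + P(X=0,Y=1) + P(X=0,Y=2)
= 5/39 + 1/13 + 2/13
= 14/39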